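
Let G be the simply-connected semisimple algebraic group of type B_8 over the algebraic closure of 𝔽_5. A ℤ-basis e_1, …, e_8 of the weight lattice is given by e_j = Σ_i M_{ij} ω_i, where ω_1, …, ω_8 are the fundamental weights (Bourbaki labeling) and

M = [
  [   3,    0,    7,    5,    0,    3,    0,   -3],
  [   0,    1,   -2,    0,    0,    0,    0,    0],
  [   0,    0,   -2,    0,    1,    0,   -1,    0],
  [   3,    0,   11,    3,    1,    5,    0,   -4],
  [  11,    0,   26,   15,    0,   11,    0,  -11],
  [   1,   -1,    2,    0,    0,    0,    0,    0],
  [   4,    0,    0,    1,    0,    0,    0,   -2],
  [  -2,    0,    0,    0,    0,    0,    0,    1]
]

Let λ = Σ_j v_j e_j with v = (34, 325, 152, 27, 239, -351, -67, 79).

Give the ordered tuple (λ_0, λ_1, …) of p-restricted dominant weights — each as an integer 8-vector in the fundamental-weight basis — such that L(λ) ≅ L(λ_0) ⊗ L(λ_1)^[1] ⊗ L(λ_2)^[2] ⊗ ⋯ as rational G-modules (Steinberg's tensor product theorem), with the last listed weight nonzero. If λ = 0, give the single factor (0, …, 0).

Converting to the ω-basis (c_i = row i of M dotted with v = (34, 325, 152, 27, 239, -351, -67, 79)):
  c_1 = (3)·(34) + (0)·(325) + (7)·(152) + (5)·(27) + (0)·(239) + (3)·(-351) + (0)·(-67) + (-3)·(79) = 11
  c_2 = (0)·(34) + (1)·(325) + (-2)·(152) + (0)·(27) + (0)·(239) + (0)·(-351) + (0)·(-67) + (0)·(79) = 21
  c_3 = (0)·(34) + (0)·(325) + (-2)·(152) + (0)·(27) + (1)·(239) + (0)·(-351) + (-1)·(-67) + (0)·(79) = 2
  c_4 = (3)·(34) + (0)·(325) + (11)·(152) + (3)·(27) + (1)·(239) + (5)·(-351) + (0)·(-67) + (-4)·(79) = 23
  c_5 = (11)·(34) + (0)·(325) + (26)·(152) + (15)·(27) + (0)·(239) + (11)·(-351) + (0)·(-67) + (-11)·(79) = 1
  c_6 = (1)·(34) + (-1)·(325) + (2)·(152) + (0)·(27) + (0)·(239) + (0)·(-351) + (0)·(-67) + (0)·(79) = 13
  c_7 = (4)·(34) + (0)·(325) + (0)·(152) + (1)·(27) + (0)·(239) + (0)·(-351) + (0)·(-67) + (-2)·(79) = 5
  c_8 = (-2)·(34) + (0)·(325) + (0)·(152) + (0)·(27) + (0)·(239) + (0)·(-351) + (0)·(-67) + (1)·(79) = 11
Writing each c_i in base p = 5:
  c_1 = 11 = 1·5^0 + 2·5^1
  c_2 = 21 = 1·5^0 + 4·5^1
  c_3 = 2 = 2·5^0
  c_4 = 23 = 3·5^0 + 4·5^1
  c_5 = 1 = 1·5^0
  c_6 = 13 = 3·5^0 + 2·5^1
  c_7 = 5 = 0·5^0 + 1·5^1
  c_8 = 11 = 1·5^0 + 2·5^1
p-restricted factor λ_0 = (1, 1, 2, 3, 1, 3, 0, 1)
p-restricted factor λ_1 = (2, 4, 0, 4, 0, 2, 1, 2)

((1, 1, 2, 3, 1, 3, 0, 1), (2, 4, 0, 4, 0, 2, 1, 2))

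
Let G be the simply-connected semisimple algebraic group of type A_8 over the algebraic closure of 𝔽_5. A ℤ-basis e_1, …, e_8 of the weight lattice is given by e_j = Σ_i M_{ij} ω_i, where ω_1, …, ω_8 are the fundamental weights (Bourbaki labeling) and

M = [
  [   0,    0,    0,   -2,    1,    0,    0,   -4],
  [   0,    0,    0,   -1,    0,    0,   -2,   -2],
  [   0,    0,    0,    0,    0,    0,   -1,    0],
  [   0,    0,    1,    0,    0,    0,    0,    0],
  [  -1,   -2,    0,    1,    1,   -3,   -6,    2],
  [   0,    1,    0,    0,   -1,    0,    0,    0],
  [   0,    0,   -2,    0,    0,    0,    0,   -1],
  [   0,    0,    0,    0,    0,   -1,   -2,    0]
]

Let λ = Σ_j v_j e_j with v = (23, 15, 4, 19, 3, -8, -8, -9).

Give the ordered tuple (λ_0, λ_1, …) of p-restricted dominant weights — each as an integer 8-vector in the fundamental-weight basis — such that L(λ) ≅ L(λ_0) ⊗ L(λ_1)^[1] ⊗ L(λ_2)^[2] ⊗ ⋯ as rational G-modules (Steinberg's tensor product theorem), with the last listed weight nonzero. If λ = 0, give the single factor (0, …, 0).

((1, 0, 3, 4, 3, 2, 1, 4), (0, 3, 1, 0, 4, 2, 0, 4))

Change of basis e → ω: c = M·v where v = (23, 15, 4, 19, 3, -8, -8, -9):
  c_1 = 0·23 + 0·15 + 0·4 + (-2)·(19) + 1·3 + (0)·(-8) + (0)·(-8) + (-4)·(-9) = 1
  c_2 = 0·23 + 0·15 + 0·4 + (-1)·(19) + 0·3 + (0)·(-8) + (-2)·(-8) + (-2)·(-9) = 15
  c_3 = 0·23 + 0·15 + 0·4 + 0·19 + 0·3 + (0)·(-8) + (-1)·(-8) + (0)·(-9) = 8
  c_4 = 0·23 + 0·15 + 1·4 + 0·19 + 0·3 + (0)·(-8) + (0)·(-8) + (0)·(-9) = 4
  c_5 = (-1)·(23) + (-2)·(15) + 0·4 + 1·19 + 1·3 + (-3)·(-8) + (-6)·(-8) + (2)·(-9) = 23
  c_6 = 0·23 + 1·15 + 0·4 + 0·19 + (-1)·(3) + (0)·(-8) + (0)·(-8) + (0)·(-9) = 12
  c_7 = 0·23 + 0·15 + (-2)·(4) + 0·19 + 0·3 + (0)·(-8) + (0)·(-8) + (-1)·(-9) = 1
  c_8 = 0·23 + 0·15 + 0·4 + 0·19 + 0·3 + (-1)·(-8) + (-2)·(-8) + (0)·(-9) = 24
Expand coordinatewise in base 5:
  c_1 = 1 = 1·5^0
  c_2 = 15 = 0·5^0 + 3·5^1
  c_3 = 8 = 3·5^0 + 1·5^1
  c_4 = 4 = 4·5^0
  c_5 = 23 = 3·5^0 + 4·5^1
  c_6 = 12 = 2·5^0 + 2·5^1
  c_7 = 1 = 1·5^0
  c_8 = 24 = 4·5^0 + 4·5^1
Factor λ_0 = (1, 0, 3, 4, 3, 2, 1, 4)
Factor λ_1 = (0, 3, 1, 0, 4, 2, 0, 4)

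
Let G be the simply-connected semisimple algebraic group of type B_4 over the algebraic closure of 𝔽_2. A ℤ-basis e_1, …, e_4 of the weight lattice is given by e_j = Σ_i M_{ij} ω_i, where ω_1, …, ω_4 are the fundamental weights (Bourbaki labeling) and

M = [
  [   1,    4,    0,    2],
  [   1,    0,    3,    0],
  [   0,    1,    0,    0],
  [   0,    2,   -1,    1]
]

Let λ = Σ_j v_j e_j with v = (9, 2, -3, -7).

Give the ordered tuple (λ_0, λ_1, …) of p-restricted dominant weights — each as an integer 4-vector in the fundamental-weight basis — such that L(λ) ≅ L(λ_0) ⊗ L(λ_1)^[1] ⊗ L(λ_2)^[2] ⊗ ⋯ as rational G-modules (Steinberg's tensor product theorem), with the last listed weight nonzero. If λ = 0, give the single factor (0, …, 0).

((1, 0, 0, 0), (1, 0, 1, 0))

Change of basis e → ω: c = M·v where v = (9, 2, -3, -7):
  c_1 = (1)·(9) + (4)·(2) + (0)·(-3) + (2)·(-7) = 3
  c_2 = (1)·(9) + (0)·(2) + (3)·(-3) + (0)·(-7) = 0
  c_3 = (0)·(9) + (1)·(2) + (0)·(-3) + (0)·(-7) = 2
  c_4 = (0)·(9) + (2)·(2) + (-1)·(-3) + (1)·(-7) = 0
Expand coordinatewise in base 2:
  c_1 = 3 = 1·2^0 + 1·2^1
  c_2 = 0
  c_3 = 2 = 0·2^0 + 1·2^1
  c_4 = 0
p-restricted factor λ_0 = (1, 0, 0, 0)
p-restricted factor λ_1 = (1, 0, 1, 0)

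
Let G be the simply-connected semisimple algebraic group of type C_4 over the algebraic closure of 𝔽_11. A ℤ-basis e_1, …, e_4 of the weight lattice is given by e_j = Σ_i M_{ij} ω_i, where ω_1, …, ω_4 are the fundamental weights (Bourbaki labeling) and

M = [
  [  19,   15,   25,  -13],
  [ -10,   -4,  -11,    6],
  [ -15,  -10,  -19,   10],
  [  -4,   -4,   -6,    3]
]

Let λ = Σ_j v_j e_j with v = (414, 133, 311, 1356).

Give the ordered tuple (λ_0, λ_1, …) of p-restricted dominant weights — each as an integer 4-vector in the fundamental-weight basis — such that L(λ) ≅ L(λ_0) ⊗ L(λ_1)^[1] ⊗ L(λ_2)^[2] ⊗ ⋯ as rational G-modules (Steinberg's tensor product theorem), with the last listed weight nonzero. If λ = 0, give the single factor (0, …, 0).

Converting to the ω-basis (c_i = row i of M dotted with v = (414, 133, 311, 1356)):
  c_1 = (19)·(414) + (15)·(133) + (25)·(311) + (-13)·(1356) = 8
  c_2 = (-10)·(414) + (-4)·(133) + (-11)·(311) + (6)·(1356) = 43
  c_3 = (-15)·(414) + (-10)·(133) + (-19)·(311) + (10)·(1356) = 111
  c_4 = (-4)·(414) + (-4)·(133) + (-6)·(311) + (3)·(1356) = 14
Base-11 expansion of each c_i:
  c_1 = 8 = 8·11^0
  c_2 = 43 = 10·11^0 + 3·11^1
  c_3 = 111 = 1·11^0 + 10·11^1
  c_4 = 14 = 3·11^0 + 1·11^1
p-restricted factor λ_0 = (8, 10, 1, 3)
p-restricted factor λ_1 = (0, 3, 10, 1)

((8, 10, 1, 3), (0, 3, 10, 1))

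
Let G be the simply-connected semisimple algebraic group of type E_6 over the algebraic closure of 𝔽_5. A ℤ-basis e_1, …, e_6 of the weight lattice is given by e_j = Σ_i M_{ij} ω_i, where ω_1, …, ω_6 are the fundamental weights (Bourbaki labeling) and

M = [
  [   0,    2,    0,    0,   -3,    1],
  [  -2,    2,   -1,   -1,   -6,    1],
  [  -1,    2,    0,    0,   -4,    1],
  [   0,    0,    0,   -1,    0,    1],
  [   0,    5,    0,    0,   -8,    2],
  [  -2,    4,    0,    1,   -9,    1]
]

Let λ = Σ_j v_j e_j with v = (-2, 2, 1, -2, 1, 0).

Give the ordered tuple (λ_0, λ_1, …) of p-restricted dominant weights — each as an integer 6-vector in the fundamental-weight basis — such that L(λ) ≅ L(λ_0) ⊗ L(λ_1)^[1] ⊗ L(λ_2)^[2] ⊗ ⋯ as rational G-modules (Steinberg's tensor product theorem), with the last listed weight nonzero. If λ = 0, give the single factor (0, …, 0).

((1, 3, 2, 2, 2, 1),)

Converting to the ω-basis (c_i = row i of M dotted with v = (-2, 2, 1, -2, 1, 0)):
  c_1 = (0)·(-2) + 2·2 + 0·1 + (0)·(-2) + (-3)·(1) + 1·0 = 1
  c_2 = (-2)·(-2) + 2·2 + (-1)·(1) + (-1)·(-2) + (-6)·(1) + 1·0 = 3
  c_3 = (-1)·(-2) + 2·2 + 0·1 + (0)·(-2) + (-4)·(1) + 1·0 = 2
  c_4 = (0)·(-2) + 0·2 + 0·1 + (-1)·(-2) + 0·1 + 1·0 = 2
  c_5 = (0)·(-2) + 5·2 + 0·1 + (0)·(-2) + (-8)·(1) + 2·0 = 2
  c_6 = (-2)·(-2) + 4·2 + 0·1 + (1)·(-2) + (-9)·(1) + 1·0 = 1
Writing each c_i in base p = 5:
  c_1 = 1 = 1·5^0
  c_2 = 3 = 3·5^0
  c_3 = 2 = 2·5^0
  c_4 = 2 = 2·5^0
  c_5 = 2 = 2·5^0
  c_6 = 1 = 1·5^0
λ_0 = (1, 3, 2, 2, 2, 1)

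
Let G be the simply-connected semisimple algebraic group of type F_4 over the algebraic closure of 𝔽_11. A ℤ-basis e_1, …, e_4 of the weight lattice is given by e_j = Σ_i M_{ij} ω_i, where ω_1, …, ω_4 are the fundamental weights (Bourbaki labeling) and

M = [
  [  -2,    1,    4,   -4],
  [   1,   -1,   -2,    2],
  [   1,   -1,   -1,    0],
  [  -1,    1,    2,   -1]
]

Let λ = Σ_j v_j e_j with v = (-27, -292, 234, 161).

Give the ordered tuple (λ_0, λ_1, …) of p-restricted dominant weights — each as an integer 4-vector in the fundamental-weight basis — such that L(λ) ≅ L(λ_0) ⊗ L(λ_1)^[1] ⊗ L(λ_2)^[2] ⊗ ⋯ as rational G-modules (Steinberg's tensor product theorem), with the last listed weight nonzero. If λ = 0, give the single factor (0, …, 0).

((10, 9, 9, 9), (4, 10, 2, 3))

Compute c_i = Σ_j M_{ij} v_j with v = (-27, -292, 234, 161):
  c_1 = (-2)·(-27) + (1)·(-292) + 4·234 + (-4)·(161) = 54
  c_2 = (1)·(-27) + (-1)·(-292) + (-2)·(234) + 2·161 = 119
  c_3 = (1)·(-27) + (-1)·(-292) + (-1)·(234) + 0·161 = 31
  c_4 = (-1)·(-27) + (1)·(-292) + 2·234 + (-1)·(161) = 42
p = 11; digits c_i = Σ_j d_{ij}·11^j, 0 ≤ d_{ij} < 11:
  c_1 = 54 = 10·11^0 + 4·11^1
  c_2 = 119 = 9·11^0 + 10·11^1
  c_3 = 31 = 9·11^0 + 2·11^1
  c_4 = 42 = 9·11^0 + 3·11^1
Factor λ_0 = (10, 9, 9, 9)
Factor λ_1 = (4, 10, 2, 3)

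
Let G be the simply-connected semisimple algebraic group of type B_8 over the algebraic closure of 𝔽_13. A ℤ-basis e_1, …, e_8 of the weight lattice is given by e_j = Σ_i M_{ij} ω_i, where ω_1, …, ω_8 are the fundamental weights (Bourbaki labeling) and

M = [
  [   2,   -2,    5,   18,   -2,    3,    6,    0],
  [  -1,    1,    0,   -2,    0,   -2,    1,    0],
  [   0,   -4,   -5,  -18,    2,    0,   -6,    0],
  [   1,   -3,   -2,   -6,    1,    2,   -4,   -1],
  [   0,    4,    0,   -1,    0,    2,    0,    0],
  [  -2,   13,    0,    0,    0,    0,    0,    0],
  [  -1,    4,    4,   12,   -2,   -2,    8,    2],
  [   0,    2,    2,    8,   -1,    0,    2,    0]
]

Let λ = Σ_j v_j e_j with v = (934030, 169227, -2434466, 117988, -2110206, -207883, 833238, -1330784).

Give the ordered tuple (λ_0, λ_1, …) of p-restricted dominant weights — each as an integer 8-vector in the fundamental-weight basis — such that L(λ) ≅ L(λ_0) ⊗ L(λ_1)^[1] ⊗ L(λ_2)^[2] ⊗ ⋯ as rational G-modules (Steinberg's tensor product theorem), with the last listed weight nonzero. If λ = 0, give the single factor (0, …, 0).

((5, 3, 10, 11, 11, 1, 11, 9), (1, 10, 2, 4, 0, 11, 2, 11), (2, 12, 1, 12, 2, 0, 12, 6), (9, 8, 4, 0, 0, 8, 1, 8), (2, 8, 5, 2, 5, 11, 2, 6))

ω-coordinates c = M·v, v = (934030, 169227, -2434466, 117988, -2110206, -207883, 833238, -1330784):
  c_1 = 2*934030 + -2*169227 + 5*-2434466 + 18*117988 + -2*-2110206 + 3*-207883 + 6*833238 + 0*-1330784 = 77251
  c_2 = -1*934030 + 1*169227 + 0*-2434466 + -2*117988 + 0*-2110206 + -2*-207883 + 1*833238 + 0*-1330784 = 248225
  c_3 = 0*934030 + -4*169227 + -5*-2434466 + -18*117988 + 2*-2110206 + 0*-207883 + -6*833238 + 0*-1330784 = 151798
  c_4 = 1*934030 + -3*169227 + -2*-2434466 + -6*117988 + 1*-2110206 + 2*-207883 + -4*833238 + -1*-1330784 = 59213
  c_5 = 0*934030 + 4*169227 + 0*-2434466 + -1*117988 + 0*-2110206 + 2*-207883 + 0*833238 + 0*-1330784 = 143154
  c_6 = -2*934030 + 13*169227 + 0*-2434466 + 0*117988 + 0*-2110206 + 0*-207883 + 0*833238 + 0*-1330784 = 331891
  c_7 = -1*934030 + 4*169227 + 4*-2434466 + 12*117988 + -2*-2110206 + -2*-207883 + 8*833238 + 2*-1330784 = 61384
  c_8 = 0*934030 + 2*169227 + 2*-2434466 + 8*117988 + -1*-2110206 + 0*-207883 + 2*833238 + 0*-1330784 = 190108
p = 13; digits c_i = Σ_j d_{ij}·13^j, 0 ≤ d_{ij} < 13:
  c_1 = 77251 = 5·13^0 + 1·13^1 + 2·13^2 + 9·13^3 + 2·13^4
  c_2 = 248225 = 3·13^0 + 10·13^1 + 12·13^2 + 8·13^3 + 8·13^4
  c_3 = 151798 = 10·13^0 + 2·13^1 + 1·13^2 + 4·13^3 + 5·13^4
  c_4 = 59213 = 11·13^0 + 4·13^1 + 12·13^2 + 0·13^3 + 2·13^4
  c_5 = 143154 = 11·13^0 + 0·13^1 + 2·13^2 + 0·13^3 + 5·13^4
  c_6 = 331891 = 1·13^0 + 11·13^1 + 0·13^2 + 8·13^3 + 11·13^4
  c_7 = 61384 = 11·13^0 + 2·13^1 + 12·13^2 + 1·13^3 + 2·13^4
  c_8 = 190108 = 9·13^0 + 11·13^1 + 6·13^2 + 8·13^3 + 6·13^4
Factor λ_0 = (5, 3, 10, 11, 11, 1, 11, 9)
Factor λ_1 = (1, 10, 2, 4, 0, 11, 2, 11)
Factor λ_2 = (2, 12, 1, 12, 2, 0, 12, 6)
Factor λ_3 = (9, 8, 4, 0, 0, 8, 1, 8)
Factor λ_4 = (2, 8, 5, 2, 5, 11, 2, 6)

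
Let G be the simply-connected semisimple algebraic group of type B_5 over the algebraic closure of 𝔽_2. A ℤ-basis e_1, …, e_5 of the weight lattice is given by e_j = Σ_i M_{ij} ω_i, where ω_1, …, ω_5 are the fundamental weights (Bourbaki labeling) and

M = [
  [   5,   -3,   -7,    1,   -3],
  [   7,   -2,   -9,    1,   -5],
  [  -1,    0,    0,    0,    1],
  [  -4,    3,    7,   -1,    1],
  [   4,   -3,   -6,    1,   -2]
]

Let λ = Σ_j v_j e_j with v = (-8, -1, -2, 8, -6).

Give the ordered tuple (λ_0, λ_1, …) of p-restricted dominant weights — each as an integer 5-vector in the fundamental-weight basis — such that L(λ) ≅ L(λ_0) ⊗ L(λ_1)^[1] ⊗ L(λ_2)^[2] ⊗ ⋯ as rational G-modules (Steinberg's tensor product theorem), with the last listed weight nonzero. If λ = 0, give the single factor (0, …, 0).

((1, 0, 0, 1, 1), (1, 1, 1, 0, 1))

Converting to the ω-basis (c_i = row i of M dotted with v = (-8, -1, -2, 8, -6)):
  c_1 = (5)·(-8) + (-3)·(-1) + (-7)·(-2) + 1·8 + (-3)·(-6) = 3
  c_2 = (7)·(-8) + (-2)·(-1) + (-9)·(-2) + 1·8 + (-5)·(-6) = 2
  c_3 = (-1)·(-8) + (0)·(-1) + (0)·(-2) + 0·8 + (1)·(-6) = 2
  c_4 = (-4)·(-8) + (3)·(-1) + (7)·(-2) + (-1)·(8) + (1)·(-6) = 1
  c_5 = (4)·(-8) + (-3)·(-1) + (-6)·(-2) + 1·8 + (-2)·(-6) = 3
Base-2 expansion of each c_i:
  c_1 = 3 = 1·2^0 + 1·2^1
  c_2 = 2 = 0·2^0 + 1·2^1
  c_3 = 2 = 0·2^0 + 1·2^1
  c_4 = 1 = 1·2^0
  c_5 = 3 = 1·2^0 + 1·2^1
p-restricted factor λ_0 = (1, 0, 0, 1, 1)
p-restricted factor λ_1 = (1, 1, 1, 0, 1)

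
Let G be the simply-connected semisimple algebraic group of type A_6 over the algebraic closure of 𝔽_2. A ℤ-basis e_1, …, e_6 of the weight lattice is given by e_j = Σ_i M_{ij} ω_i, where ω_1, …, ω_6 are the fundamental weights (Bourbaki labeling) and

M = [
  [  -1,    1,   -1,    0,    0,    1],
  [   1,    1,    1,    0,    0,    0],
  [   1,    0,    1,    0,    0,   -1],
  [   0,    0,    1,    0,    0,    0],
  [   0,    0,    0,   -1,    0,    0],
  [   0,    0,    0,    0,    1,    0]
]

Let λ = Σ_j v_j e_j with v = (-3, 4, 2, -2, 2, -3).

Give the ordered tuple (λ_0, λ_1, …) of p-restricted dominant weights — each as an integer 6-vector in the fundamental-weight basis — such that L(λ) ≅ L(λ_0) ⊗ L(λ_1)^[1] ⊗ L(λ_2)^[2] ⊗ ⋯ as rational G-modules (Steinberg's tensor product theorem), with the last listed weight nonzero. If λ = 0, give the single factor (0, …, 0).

Change of basis e → ω: c = M·v where v = (-3, 4, 2, -2, 2, -3):
  c_1 = (-1)·(-3) + (1)·(4) + (-1)·(2) + (0)·(-2) + (0)·(2) + (1)·(-3) = 2
  c_2 = (1)·(-3) + (1)·(4) + (1)·(2) + (0)·(-2) + (0)·(2) + (0)·(-3) = 3
  c_3 = (1)·(-3) + (0)·(4) + (1)·(2) + (0)·(-2) + (0)·(2) + (-1)·(-3) = 2
  c_4 = (0)·(-3) + (0)·(4) + (1)·(2) + (0)·(-2) + (0)·(2) + (0)·(-3) = 2
  c_5 = (0)·(-3) + (0)·(4) + (0)·(2) + (-1)·(-2) + (0)·(2) + (0)·(-3) = 2
  c_6 = (0)·(-3) + (0)·(4) + (0)·(2) + (0)·(-2) + (1)·(2) + (0)·(-3) = 2
Writing each c_i in base p = 2:
  c_1 = 2 = 0·2^0 + 1·2^1
  c_2 = 3 = 1·2^0 + 1·2^1
  c_3 = 2 = 0·2^0 + 1·2^1
  c_4 = 2 = 0·2^0 + 1·2^1
  c_5 = 2 = 0·2^0 + 1·2^1
  c_6 = 2 = 0·2^0 + 1·2^1
Factor λ_0 = (0, 1, 0, 0, 0, 0)
Factor λ_1 = (1, 1, 1, 1, 1, 1)

((0, 1, 0, 0, 0, 0), (1, 1, 1, 1, 1, 1))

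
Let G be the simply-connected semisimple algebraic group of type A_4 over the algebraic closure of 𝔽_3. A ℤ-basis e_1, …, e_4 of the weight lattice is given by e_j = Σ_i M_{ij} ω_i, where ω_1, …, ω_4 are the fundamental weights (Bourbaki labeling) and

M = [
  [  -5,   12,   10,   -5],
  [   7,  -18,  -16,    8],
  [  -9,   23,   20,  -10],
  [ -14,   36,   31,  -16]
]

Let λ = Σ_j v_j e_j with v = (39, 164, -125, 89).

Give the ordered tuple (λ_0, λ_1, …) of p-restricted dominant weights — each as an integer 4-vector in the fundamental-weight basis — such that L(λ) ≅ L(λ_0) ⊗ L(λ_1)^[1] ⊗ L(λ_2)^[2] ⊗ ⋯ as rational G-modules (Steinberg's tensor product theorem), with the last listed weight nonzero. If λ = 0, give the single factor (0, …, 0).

Converting to the ω-basis (c_i = row i of M dotted with v = (39, 164, -125, 89)):
  c_1 = -5*39 + 12*164 + 10*-125 + -5*89 = 78
  c_2 = 7*39 + -18*164 + -16*-125 + 8*89 = 33
  c_3 = -9*39 + 23*164 + 20*-125 + -10*89 = 31
  c_4 = -14*39 + 36*164 + 31*-125 + -16*89 = 59
p = 3; digits c_i = Σ_j d_{ij}·3^j, 0 ≤ d_{ij} < 3:
  c_1 = 78 = 0·3^0 + 2·3^1 + 2·3^2 + 2·3^3
  c_2 = 33 = 0·3^0 + 2·3^1 + 0·3^2 + 1·3^3
  c_3 = 31 = 1·3^0 + 1·3^1 + 0·3^2 + 1·3^3
  c_4 = 59 = 2·3^0 + 1·3^1 + 0·3^2 + 2·3^3
Factor λ_0 = (0, 0, 1, 2)
Factor λ_1 = (2, 2, 1, 1)
Factor λ_2 = (2, 0, 0, 0)
Factor λ_3 = (2, 1, 1, 2)

((0, 0, 1, 2), (2, 2, 1, 1), (2, 0, 0, 0), (2, 1, 1, 2))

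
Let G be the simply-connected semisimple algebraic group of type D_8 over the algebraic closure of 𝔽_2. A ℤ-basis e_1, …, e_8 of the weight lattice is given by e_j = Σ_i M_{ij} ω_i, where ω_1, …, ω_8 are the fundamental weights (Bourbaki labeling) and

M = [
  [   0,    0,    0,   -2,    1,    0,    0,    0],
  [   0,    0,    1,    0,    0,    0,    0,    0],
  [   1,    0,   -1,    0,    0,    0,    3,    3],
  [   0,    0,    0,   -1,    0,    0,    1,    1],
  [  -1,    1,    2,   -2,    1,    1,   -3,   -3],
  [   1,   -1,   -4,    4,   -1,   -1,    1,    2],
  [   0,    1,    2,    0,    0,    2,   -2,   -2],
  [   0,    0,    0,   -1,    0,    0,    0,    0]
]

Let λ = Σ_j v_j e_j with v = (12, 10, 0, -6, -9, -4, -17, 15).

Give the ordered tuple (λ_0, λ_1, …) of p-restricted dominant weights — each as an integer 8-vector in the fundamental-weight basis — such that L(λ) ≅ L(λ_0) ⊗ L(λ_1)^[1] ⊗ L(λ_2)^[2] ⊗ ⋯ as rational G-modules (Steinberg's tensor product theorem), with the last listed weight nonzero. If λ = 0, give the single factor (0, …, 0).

((1, 0, 0, 0, 1, 0, 0, 0), (1, 0, 1, 0, 1, 0, 1, 1), (0, 0, 1, 1, 0, 1, 1, 1))

Change of basis e → ω: c = M·v where v = (12, 10, 0, -6, -9, -4, -17, 15):
  c_1 = 0*12 + 0*10 + 0*0 + -2*-6 + 1*-9 + 0*-4 + 0*-17 + 0*15 = 3
  c_2 = 0*12 + 0*10 + 1*0 + 0*-6 + 0*-9 + 0*-4 + 0*-17 + 0*15 = 0
  c_3 = 1*12 + 0*10 + -1*0 + 0*-6 + 0*-9 + 0*-4 + 3*-17 + 3*15 = 6
  c_4 = 0*12 + 0*10 + 0*0 + -1*-6 + 0*-9 + 0*-4 + 1*-17 + 1*15 = 4
  c_5 = -1*12 + 1*10 + 2*0 + -2*-6 + 1*-9 + 1*-4 + -3*-17 + -3*15 = 3
  c_6 = 1*12 + -1*10 + -4*0 + 4*-6 + -1*-9 + -1*-4 + 1*-17 + 2*15 = 4
  c_7 = 0*12 + 1*10 + 2*0 + 0*-6 + 0*-9 + 2*-4 + -2*-17 + -2*15 = 6
  c_8 = 0*12 + 0*10 + 0*0 + -1*-6 + 0*-9 + 0*-4 + 0*-17 + 0*15 = 6
Writing each c_i in base p = 2:
  c_1 = 3 = 1·2^0 + 1·2^1
  c_2 = 0
  c_3 = 6 = 0·2^0 + 1·2^1 + 1·2^2
  c_4 = 4 = 0·2^0 + 0·2^1 + 1·2^2
  c_5 = 3 = 1·2^0 + 1·2^1
  c_6 = 4 = 0·2^0 + 0·2^1 + 1·2^2
  c_7 = 6 = 0·2^0 + 1·2^1 + 1·2^2
  c_8 = 6 = 0·2^0 + 1·2^1 + 1·2^2
Factor λ_0 = (1, 0, 0, 0, 1, 0, 0, 0)
Factor λ_1 = (1, 0, 1, 0, 1, 0, 1, 1)
Factor λ_2 = (0, 0, 1, 1, 0, 1, 1, 1)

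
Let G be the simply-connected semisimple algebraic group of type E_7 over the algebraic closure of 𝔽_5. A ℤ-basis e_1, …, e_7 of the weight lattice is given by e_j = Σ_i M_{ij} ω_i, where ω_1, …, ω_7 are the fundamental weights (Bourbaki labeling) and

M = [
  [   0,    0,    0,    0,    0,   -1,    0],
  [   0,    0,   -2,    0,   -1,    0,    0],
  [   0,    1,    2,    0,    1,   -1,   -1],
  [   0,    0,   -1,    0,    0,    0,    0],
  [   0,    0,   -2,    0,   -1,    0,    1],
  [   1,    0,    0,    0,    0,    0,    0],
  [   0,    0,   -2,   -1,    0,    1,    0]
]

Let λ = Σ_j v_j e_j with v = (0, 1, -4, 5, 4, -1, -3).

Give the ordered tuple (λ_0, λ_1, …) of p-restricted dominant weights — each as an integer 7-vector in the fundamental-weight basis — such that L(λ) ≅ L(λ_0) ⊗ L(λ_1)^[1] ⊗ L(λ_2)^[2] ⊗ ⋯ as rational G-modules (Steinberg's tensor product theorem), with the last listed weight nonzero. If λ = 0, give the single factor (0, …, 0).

In the fundamental-weight basis, λ has coordinates c = M·v (v = (0, 1, -4, 5, 4, -1, -3)):
  c_1 = 0·0 + 0·1 + (0)·(-4) + 0·5 + 0·4 + (-1)·(-1) + (0)·(-3) = 1
  c_2 = 0·0 + 0·1 + (-2)·(-4) + 0·5 + (-1)·(4) + (0)·(-1) + (0)·(-3) = 4
  c_3 = 0·0 + 1·1 + (2)·(-4) + 0·5 + 1·4 + (-1)·(-1) + (-1)·(-3) = 1
  c_4 = 0·0 + 0·1 + (-1)·(-4) + 0·5 + 0·4 + (0)·(-1) + (0)·(-3) = 4
  c_5 = 0·0 + 0·1 + (-2)·(-4) + 0·5 + (-1)·(4) + (0)·(-1) + (1)·(-3) = 1
  c_6 = 1·0 + 0·1 + (0)·(-4) + 0·5 + 0·4 + (0)·(-1) + (0)·(-3) = 0
  c_7 = 0·0 + 0·1 + (-2)·(-4) + (-1)·(5) + 0·4 + (1)·(-1) + (0)·(-3) = 2
Base-5 expansion of each c_i:
  c_1 = 1 = 1·5^0
  c_2 = 4 = 4·5^0
  c_3 = 1 = 1·5^0
  c_4 = 4 = 4·5^0
  c_5 = 1 = 1·5^0
  c_6 = 0
  c_7 = 2 = 2·5^0
p-restricted factor λ_0 = (1, 4, 1, 4, 1, 0, 2)

((1, 4, 1, 4, 1, 0, 2),)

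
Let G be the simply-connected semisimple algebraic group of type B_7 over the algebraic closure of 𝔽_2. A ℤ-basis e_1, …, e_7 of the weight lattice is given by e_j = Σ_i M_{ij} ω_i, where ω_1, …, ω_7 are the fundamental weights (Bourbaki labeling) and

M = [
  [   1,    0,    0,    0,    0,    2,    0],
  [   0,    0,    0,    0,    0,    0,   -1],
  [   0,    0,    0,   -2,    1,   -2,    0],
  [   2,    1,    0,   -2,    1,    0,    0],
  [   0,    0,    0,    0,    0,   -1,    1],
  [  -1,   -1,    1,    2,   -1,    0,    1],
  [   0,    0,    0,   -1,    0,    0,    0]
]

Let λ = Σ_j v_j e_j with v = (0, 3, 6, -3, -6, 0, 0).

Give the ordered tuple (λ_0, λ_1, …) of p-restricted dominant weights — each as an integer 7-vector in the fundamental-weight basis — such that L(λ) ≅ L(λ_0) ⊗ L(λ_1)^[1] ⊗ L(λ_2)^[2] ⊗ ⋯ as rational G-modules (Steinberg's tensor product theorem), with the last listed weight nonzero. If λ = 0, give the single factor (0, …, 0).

Compute c_i = Σ_j M_{ij} v_j with v = (0, 3, 6, -3, -6, 0, 0):
  c_1 = 1*0 + 0*3 + 0*6 + 0*-3 + 0*-6 + 2*0 + 0*0 = 0
  c_2 = 0*0 + 0*3 + 0*6 + 0*-3 + 0*-6 + 0*0 + -1*0 = 0
  c_3 = 0*0 + 0*3 + 0*6 + -2*-3 + 1*-6 + -2*0 + 0*0 = 0
  c_4 = 2*0 + 1*3 + 0*6 + -2*-3 + 1*-6 + 0*0 + 0*0 = 3
  c_5 = 0*0 + 0*3 + 0*6 + 0*-3 + 0*-6 + -1*0 + 1*0 = 0
  c_6 = -1*0 + -1*3 + 1*6 + 2*-3 + -1*-6 + 0*0 + 1*0 = 3
  c_7 = 0*0 + 0*3 + 0*6 + -1*-3 + 0*-6 + 0*0 + 0*0 = 3
p = 2; digits c_i = Σ_j d_{ij}·2^j, 0 ≤ d_{ij} < 2:
  c_1 = 0
  c_2 = 0
  c_3 = 0
  c_4 = 3 = 1·2^0 + 1·2^1
  c_5 = 0
  c_6 = 3 = 1·2^0 + 1·2^1
  c_7 = 3 = 1·2^0 + 1·2^1
λ_0 = (0, 0, 0, 1, 0, 1, 1)
λ_1 = (0, 0, 0, 1, 0, 1, 1)

((0, 0, 0, 1, 0, 1, 1), (0, 0, 0, 1, 0, 1, 1))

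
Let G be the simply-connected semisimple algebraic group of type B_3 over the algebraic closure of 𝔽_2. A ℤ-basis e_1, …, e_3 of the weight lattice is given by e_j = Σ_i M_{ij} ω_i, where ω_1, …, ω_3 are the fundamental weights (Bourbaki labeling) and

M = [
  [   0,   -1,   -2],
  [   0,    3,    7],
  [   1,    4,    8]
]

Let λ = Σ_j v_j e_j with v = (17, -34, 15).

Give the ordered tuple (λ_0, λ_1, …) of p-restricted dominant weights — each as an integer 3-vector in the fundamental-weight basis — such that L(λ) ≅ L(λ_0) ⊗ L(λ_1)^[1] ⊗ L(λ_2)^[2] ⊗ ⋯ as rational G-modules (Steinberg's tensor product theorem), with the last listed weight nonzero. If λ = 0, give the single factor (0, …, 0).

((0, 1, 1), (0, 1, 0), (1, 0, 0))

Change of basis e → ω: c = M·v where v = (17, -34, 15):
  c_1 = 0·17 + (-1)·(-34) + (-2)·(15) = 4
  c_2 = 0·17 + (3)·(-34) + 7·15 = 3
  c_3 = 1·17 + (4)·(-34) + 8·15 = 1
p = 2; digits c_i = Σ_j d_{ij}·2^j, 0 ≤ d_{ij} < 2:
  c_1 = 4 = 0·2^0 + 0·2^1 + 1·2^2
  c_2 = 3 = 1·2^0 + 1·2^1
  c_3 = 1 = 1·2^0
Factor λ_0 = (0, 1, 1)
Factor λ_1 = (0, 1, 0)
Factor λ_2 = (1, 0, 0)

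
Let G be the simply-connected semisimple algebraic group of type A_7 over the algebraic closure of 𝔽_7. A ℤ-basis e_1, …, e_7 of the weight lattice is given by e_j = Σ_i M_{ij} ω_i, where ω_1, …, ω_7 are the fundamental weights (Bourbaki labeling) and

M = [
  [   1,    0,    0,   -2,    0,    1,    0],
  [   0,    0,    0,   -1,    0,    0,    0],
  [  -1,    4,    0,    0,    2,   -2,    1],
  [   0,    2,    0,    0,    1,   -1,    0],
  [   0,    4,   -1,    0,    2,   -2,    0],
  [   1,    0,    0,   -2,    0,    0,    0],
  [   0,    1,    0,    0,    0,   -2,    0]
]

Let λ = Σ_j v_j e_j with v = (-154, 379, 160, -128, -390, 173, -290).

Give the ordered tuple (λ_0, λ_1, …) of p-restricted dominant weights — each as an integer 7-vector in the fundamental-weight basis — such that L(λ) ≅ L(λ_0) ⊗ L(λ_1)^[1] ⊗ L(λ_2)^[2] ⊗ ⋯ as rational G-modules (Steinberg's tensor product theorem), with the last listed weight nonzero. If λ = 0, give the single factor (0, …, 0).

Converting to the ω-basis (c_i = row i of M dotted with v = (-154, 379, 160, -128, -390, 173, -290)):
  c_1 = (1)·(-154) + 0·379 + 0·160 + (-2)·(-128) + (0)·(-390) + 1·173 + (0)·(-290) = 275
  c_2 = (0)·(-154) + 0·379 + 0·160 + (-1)·(-128) + (0)·(-390) + 0·173 + (0)·(-290) = 128
  c_3 = (-1)·(-154) + 4·379 + 0·160 + (0)·(-128) + (2)·(-390) + (-2)·(173) + (1)·(-290) = 254
  c_4 = (0)·(-154) + 2·379 + 0·160 + (0)·(-128) + (1)·(-390) + (-1)·(173) + (0)·(-290) = 195
  c_5 = (0)·(-154) + 4·379 + (-1)·(160) + (0)·(-128) + (2)·(-390) + (-2)·(173) + (0)·(-290) = 230
  c_6 = (1)·(-154) + 0·379 + 0·160 + (-2)·(-128) + (0)·(-390) + 0·173 + (0)·(-290) = 102
  c_7 = (0)·(-154) + 1·379 + 0·160 + (0)·(-128) + (0)·(-390) + (-2)·(173) + (0)·(-290) = 33
p = 7; digits c_i = Σ_j d_{ij}·7^j, 0 ≤ d_{ij} < 7:
  c_1 = 275 = 2·7^0 + 4·7^1 + 5·7^2
  c_2 = 128 = 2·7^0 + 4·7^1 + 2·7^2
  c_3 = 254 = 2·7^0 + 1·7^1 + 5·7^2
  c_4 = 195 = 6·7^0 + 6·7^1 + 3·7^2
  c_5 = 230 = 6·7^0 + 4·7^1 + 4·7^2
  c_6 = 102 = 4·7^0 + 0·7^1 + 2·7^2
  c_7 = 33 = 5·7^0 + 4·7^1
Factor λ_0 = (2, 2, 2, 6, 6, 4, 5)
Factor λ_1 = (4, 4, 1, 6, 4, 0, 4)
Factor λ_2 = (5, 2, 5, 3, 4, 2, 0)

((2, 2, 2, 6, 6, 4, 5), (4, 4, 1, 6, 4, 0, 4), (5, 2, 5, 3, 4, 2, 0))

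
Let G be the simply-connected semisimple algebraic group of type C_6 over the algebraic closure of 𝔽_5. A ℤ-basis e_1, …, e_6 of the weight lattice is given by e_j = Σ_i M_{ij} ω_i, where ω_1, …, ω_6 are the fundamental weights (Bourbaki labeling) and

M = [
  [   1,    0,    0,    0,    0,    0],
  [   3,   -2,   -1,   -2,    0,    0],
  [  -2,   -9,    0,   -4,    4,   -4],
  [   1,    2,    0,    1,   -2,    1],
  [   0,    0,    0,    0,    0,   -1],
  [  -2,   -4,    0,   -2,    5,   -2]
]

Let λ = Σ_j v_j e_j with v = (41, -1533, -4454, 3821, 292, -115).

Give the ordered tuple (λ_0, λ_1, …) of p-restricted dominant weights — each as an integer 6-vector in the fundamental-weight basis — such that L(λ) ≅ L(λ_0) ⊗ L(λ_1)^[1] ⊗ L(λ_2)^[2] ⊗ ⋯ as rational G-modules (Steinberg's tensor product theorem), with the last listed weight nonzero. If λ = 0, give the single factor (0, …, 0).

ω-coordinates c = M·v, v = (41, -1533, -4454, 3821, 292, -115):
  c_1 = (1)·(41) + (0)·(-1533) + (0)·(-4454) + (0)·(3821) + (0)·(292) + (0)·(-115) = 41
  c_2 = (3)·(41) + (-2)·(-1533) + (-1)·(-4454) + (-2)·(3821) + (0)·(292) + (0)·(-115) = 1
  c_3 = (-2)·(41) + (-9)·(-1533) + (0)·(-4454) + (-4)·(3821) + (4)·(292) + (-4)·(-115) = 59
  c_4 = (1)·(41) + (2)·(-1533) + (0)·(-4454) + (1)·(3821) + (-2)·(292) + (1)·(-115) = 97
  c_5 = (0)·(41) + (0)·(-1533) + (0)·(-4454) + (0)·(3821) + (0)·(292) + (-1)·(-115) = 115
  c_6 = (-2)·(41) + (-4)·(-1533) + (0)·(-4454) + (-2)·(3821) + (5)·(292) + (-2)·(-115) = 98
p = 5; digits c_i = Σ_j d_{ij}·5^j, 0 ≤ d_{ij} < 5:
  c_1 = 41 = 1·5^0 + 3·5^1 + 1·5^2
  c_2 = 1 = 1·5^0
  c_3 = 59 = 4·5^0 + 1·5^1 + 2·5^2
  c_4 = 97 = 2·5^0 + 4·5^1 + 3·5^2
  c_5 = 115 = 0·5^0 + 3·5^1 + 4·5^2
  c_6 = 98 = 3·5^0 + 4·5^1 + 3·5^2
Factor λ_0 = (1, 1, 4, 2, 0, 3)
Factor λ_1 = (3, 0, 1, 4, 3, 4)
Factor λ_2 = (1, 0, 2, 3, 4, 3)

((1, 1, 4, 2, 0, 3), (3, 0, 1, 4, 3, 4), (1, 0, 2, 3, 4, 3))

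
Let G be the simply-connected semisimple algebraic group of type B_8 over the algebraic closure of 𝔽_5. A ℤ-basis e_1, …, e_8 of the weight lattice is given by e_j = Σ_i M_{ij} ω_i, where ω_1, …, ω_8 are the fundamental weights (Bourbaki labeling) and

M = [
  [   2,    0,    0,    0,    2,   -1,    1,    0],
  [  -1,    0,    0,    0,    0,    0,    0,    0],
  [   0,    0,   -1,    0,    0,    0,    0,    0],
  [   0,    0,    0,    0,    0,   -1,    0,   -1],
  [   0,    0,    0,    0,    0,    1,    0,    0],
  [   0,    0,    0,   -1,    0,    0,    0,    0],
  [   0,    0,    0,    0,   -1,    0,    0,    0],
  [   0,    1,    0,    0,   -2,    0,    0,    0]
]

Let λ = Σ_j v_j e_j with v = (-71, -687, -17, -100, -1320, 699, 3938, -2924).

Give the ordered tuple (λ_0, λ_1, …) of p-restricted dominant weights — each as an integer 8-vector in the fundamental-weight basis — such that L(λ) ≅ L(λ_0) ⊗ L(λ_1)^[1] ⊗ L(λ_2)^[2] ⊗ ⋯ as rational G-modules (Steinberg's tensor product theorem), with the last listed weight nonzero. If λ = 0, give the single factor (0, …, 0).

Converting to the ω-basis (c_i = row i of M dotted with v = (-71, -687, -17, -100, -1320, 699, 3938, -2924)):
  c_1 = (2)·(-71) + (0)·(-687) + (0)·(-17) + (0)·(-100) + (2)·(-1320) + (-1)·(699) + (1)·(3938) + (0)·(-2924) = 457
  c_2 = (-1)·(-71) + (0)·(-687) + (0)·(-17) + (0)·(-100) + (0)·(-1320) + (0)·(699) + (0)·(3938) + (0)·(-2924) = 71
  c_3 = (0)·(-71) + (0)·(-687) + (-1)·(-17) + (0)·(-100) + (0)·(-1320) + (0)·(699) + (0)·(3938) + (0)·(-2924) = 17
  c_4 = (0)·(-71) + (0)·(-687) + (0)·(-17) + (0)·(-100) + (0)·(-1320) + (-1)·(699) + (0)·(3938) + (-1)·(-2924) = 2225
  c_5 = (0)·(-71) + (0)·(-687) + (0)·(-17) + (0)·(-100) + (0)·(-1320) + (1)·(699) + (0)·(3938) + (0)·(-2924) = 699
  c_6 = (0)·(-71) + (0)·(-687) + (0)·(-17) + (-1)·(-100) + (0)·(-1320) + (0)·(699) + (0)·(3938) + (0)·(-2924) = 100
  c_7 = (0)·(-71) + (0)·(-687) + (0)·(-17) + (0)·(-100) + (-1)·(-1320) + (0)·(699) + (0)·(3938) + (0)·(-2924) = 1320
  c_8 = (0)·(-71) + (1)·(-687) + (0)·(-17) + (0)·(-100) + (-2)·(-1320) + (0)·(699) + (0)·(3938) + (0)·(-2924) = 1953
p = 5; digits c_i = Σ_j d_{ij}·5^j, 0 ≤ d_{ij} < 5:
  c_1 = 457 = 2·5^0 + 1·5^1 + 3·5^2 + 3·5^3
  c_2 = 71 = 1·5^0 + 4·5^1 + 2·5^2
  c_3 = 17 = 2·5^0 + 3·5^1
  c_4 = 2225 = 0·5^0 + 0·5^1 + 4·5^2 + 2·5^3 + 3·5^4
  c_5 = 699 = 4·5^0 + 4·5^1 + 2·5^2 + 0·5^3 + 1·5^4
  c_6 = 100 = 0·5^0 + 0·5^1 + 4·5^2
  c_7 = 1320 = 0·5^0 + 4·5^1 + 2·5^2 + 0·5^3 + 2·5^4
  c_8 = 1953 = 3·5^0 + 0·5^1 + 3·5^2 + 0·5^3 + 3·5^4
Factor λ_0 = (2, 1, 2, 0, 4, 0, 0, 3)
Factor λ_1 = (1, 4, 3, 0, 4, 0, 4, 0)
Factor λ_2 = (3, 2, 0, 4, 2, 4, 2, 3)
Factor λ_3 = (3, 0, 0, 2, 0, 0, 0, 0)
Factor λ_4 = (0, 0, 0, 3, 1, 0, 2, 3)

((2, 1, 2, 0, 4, 0, 0, 3), (1, 4, 3, 0, 4, 0, 4, 0), (3, 2, 0, 4, 2, 4, 2, 3), (3, 0, 0, 2, 0, 0, 0, 0), (0, 0, 0, 3, 1, 0, 2, 3))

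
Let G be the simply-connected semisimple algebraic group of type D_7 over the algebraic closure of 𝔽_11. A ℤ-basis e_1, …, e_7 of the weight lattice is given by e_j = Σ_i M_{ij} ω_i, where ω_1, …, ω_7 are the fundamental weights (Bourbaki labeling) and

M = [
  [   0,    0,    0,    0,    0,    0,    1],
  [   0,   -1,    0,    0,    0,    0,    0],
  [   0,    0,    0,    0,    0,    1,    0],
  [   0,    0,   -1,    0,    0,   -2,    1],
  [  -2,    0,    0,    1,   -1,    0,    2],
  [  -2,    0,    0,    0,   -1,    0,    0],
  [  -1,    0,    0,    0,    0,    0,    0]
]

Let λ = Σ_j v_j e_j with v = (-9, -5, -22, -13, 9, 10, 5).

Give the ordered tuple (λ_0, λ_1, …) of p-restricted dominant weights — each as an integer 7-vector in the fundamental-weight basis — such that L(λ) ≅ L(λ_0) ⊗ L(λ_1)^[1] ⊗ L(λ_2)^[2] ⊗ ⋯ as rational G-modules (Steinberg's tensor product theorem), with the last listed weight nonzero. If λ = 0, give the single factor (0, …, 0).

Change of basis e → ω: c = M·v where v = (-9, -5, -22, -13, 9, 10, 5):
  c_1 = (0)·(-9) + (0)·(-5) + (0)·(-22) + (0)·(-13) + 0·9 + 0·10 + 1·5 = 5
  c_2 = (0)·(-9) + (-1)·(-5) + (0)·(-22) + (0)·(-13) + 0·9 + 0·10 + 0·5 = 5
  c_3 = (0)·(-9) + (0)·(-5) + (0)·(-22) + (0)·(-13) + 0·9 + 1·10 + 0·5 = 10
  c_4 = (0)·(-9) + (0)·(-5) + (-1)·(-22) + (0)·(-13) + 0·9 + (-2)·(10) + 1·5 = 7
  c_5 = (-2)·(-9) + (0)·(-5) + (0)·(-22) + (1)·(-13) + (-1)·(9) + 0·10 + 2·5 = 6
  c_6 = (-2)·(-9) + (0)·(-5) + (0)·(-22) + (0)·(-13) + (-1)·(9) + 0·10 + 0·5 = 9
  c_7 = (-1)·(-9) + (0)·(-5) + (0)·(-22) + (0)·(-13) + 0·9 + 0·10 + 0·5 = 9
Expand coordinatewise in base 11:
  c_1 = 5 = 5·11^0
  c_2 = 5 = 5·11^0
  c_3 = 10 = 10·11^0
  c_4 = 7 = 7·11^0
  c_5 = 6 = 6·11^0
  c_6 = 9 = 9·11^0
  c_7 = 9 = 9·11^0
λ_0 = (5, 5, 10, 7, 6, 9, 9)

((5, 5, 10, 7, 6, 9, 9),)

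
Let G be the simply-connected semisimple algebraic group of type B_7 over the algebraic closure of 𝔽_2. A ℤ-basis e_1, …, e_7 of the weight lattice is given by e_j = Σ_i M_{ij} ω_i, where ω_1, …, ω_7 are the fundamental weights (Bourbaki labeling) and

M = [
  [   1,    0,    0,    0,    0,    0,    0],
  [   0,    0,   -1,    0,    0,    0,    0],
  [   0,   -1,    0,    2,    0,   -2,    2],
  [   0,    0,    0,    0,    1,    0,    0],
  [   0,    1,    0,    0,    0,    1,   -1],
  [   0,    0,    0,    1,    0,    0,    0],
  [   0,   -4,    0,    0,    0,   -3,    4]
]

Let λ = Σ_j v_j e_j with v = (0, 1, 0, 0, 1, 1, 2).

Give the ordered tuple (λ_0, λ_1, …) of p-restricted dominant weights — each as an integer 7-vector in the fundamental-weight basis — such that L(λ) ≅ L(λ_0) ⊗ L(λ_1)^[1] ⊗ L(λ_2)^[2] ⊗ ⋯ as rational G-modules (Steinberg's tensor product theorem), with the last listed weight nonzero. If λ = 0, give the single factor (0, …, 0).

((0, 0, 1, 1, 0, 0, 1),)

Change of basis e → ω: c = M·v where v = (0, 1, 0, 0, 1, 1, 2):
  c_1 = (1)·(0) + (0)·(1) + (0)·(0) + (0)·(0) + (0)·(1) + (0)·(1) + (0)·(2) = 0
  c_2 = (0)·(0) + (0)·(1) + (-1)·(0) + (0)·(0) + (0)·(1) + (0)·(1) + (0)·(2) = 0
  c_3 = (0)·(0) + (-1)·(1) + (0)·(0) + (2)·(0) + (0)·(1) + (-2)·(1) + (2)·(2) = 1
  c_4 = (0)·(0) + (0)·(1) + (0)·(0) + (0)·(0) + (1)·(1) + (0)·(1) + (0)·(2) = 1
  c_5 = (0)·(0) + (1)·(1) + (0)·(0) + (0)·(0) + (0)·(1) + (1)·(1) + (-1)·(2) = 0
  c_6 = (0)·(0) + (0)·(1) + (0)·(0) + (1)·(0) + (0)·(1) + (0)·(1) + (0)·(2) = 0
  c_7 = (0)·(0) + (-4)·(1) + (0)·(0) + (0)·(0) + (0)·(1) + (-3)·(1) + (4)·(2) = 1
p = 2; digits c_i = Σ_j d_{ij}·2^j, 0 ≤ d_{ij} < 2:
  c_1 = 0
  c_2 = 0
  c_3 = 1 = 1·2^0
  c_4 = 1 = 1·2^0
  c_5 = 0
  c_6 = 0
  c_7 = 1 = 1·2^0
λ_0 = (0, 0, 1, 1, 0, 0, 1)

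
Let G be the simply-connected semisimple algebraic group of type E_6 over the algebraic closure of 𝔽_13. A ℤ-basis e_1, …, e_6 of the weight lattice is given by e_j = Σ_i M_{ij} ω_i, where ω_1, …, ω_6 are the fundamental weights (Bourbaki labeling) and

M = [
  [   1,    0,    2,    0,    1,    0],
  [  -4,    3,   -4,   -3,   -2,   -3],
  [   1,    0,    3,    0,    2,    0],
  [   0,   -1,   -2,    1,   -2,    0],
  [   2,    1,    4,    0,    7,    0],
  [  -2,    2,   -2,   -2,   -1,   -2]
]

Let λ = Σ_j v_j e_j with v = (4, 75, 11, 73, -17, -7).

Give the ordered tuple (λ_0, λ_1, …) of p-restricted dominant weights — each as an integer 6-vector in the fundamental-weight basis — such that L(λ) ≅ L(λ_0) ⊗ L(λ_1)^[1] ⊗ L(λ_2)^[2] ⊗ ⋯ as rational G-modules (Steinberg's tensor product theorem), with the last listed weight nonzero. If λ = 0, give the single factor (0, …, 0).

ω-coordinates c = M·v, v = (4, 75, 11, 73, -17, -7):
  c_1 = 1*4 + 0*75 + 2*11 + 0*73 + 1*-17 + 0*-7 = 9
  c_2 = -4*4 + 3*75 + -4*11 + -3*73 + -2*-17 + -3*-7 = 1
  c_3 = 1*4 + 0*75 + 3*11 + 0*73 + 2*-17 + 0*-7 = 3
  c_4 = 0*4 + -1*75 + -2*11 + 1*73 + -2*-17 + 0*-7 = 10
  c_5 = 2*4 + 1*75 + 4*11 + 0*73 + 7*-17 + 0*-7 = 8
  c_6 = -2*4 + 2*75 + -2*11 + -2*73 + -1*-17 + -2*-7 = 5
Expand coordinatewise in base 13:
  c_1 = 9 = 9·13^0
  c_2 = 1 = 1·13^0
  c_3 = 3 = 3·13^0
  c_4 = 10 = 10·13^0
  c_5 = 8 = 8·13^0
  c_6 = 5 = 5·13^0
Factor λ_0 = (9, 1, 3, 10, 8, 5)

((9, 1, 3, 10, 8, 5),)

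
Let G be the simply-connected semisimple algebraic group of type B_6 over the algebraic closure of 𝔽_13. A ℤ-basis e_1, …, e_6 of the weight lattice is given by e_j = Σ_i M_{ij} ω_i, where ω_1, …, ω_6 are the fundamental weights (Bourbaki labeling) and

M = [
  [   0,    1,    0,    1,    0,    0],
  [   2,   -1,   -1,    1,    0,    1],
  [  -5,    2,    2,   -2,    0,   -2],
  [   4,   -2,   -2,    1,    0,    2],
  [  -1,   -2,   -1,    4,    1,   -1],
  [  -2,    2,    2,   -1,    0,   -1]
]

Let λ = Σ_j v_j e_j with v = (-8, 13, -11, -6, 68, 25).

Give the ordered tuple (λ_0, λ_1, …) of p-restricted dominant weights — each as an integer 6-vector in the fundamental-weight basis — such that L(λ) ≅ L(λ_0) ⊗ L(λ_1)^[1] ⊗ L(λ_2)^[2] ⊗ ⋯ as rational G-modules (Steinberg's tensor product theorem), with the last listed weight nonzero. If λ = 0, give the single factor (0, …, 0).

((7, 1, 6, 8, 12, 1),)

Compute c_i = Σ_j M_{ij} v_j with v = (-8, 13, -11, -6, 68, 25):
  c_1 = (0)·(-8) + (1)·(13) + (0)·(-11) + (1)·(-6) + (0)·(68) + (0)·(25) = 7
  c_2 = (2)·(-8) + (-1)·(13) + (-1)·(-11) + (1)·(-6) + (0)·(68) + (1)·(25) = 1
  c_3 = (-5)·(-8) + (2)·(13) + (2)·(-11) + (-2)·(-6) + (0)·(68) + (-2)·(25) = 6
  c_4 = (4)·(-8) + (-2)·(13) + (-2)·(-11) + (1)·(-6) + (0)·(68) + (2)·(25) = 8
  c_5 = (-1)·(-8) + (-2)·(13) + (-1)·(-11) + (4)·(-6) + (1)·(68) + (-1)·(25) = 12
  c_6 = (-2)·(-8) + (2)·(13) + (2)·(-11) + (-1)·(-6) + (0)·(68) + (-1)·(25) = 1
p = 13; digits c_i = Σ_j d_{ij}·13^j, 0 ≤ d_{ij} < 13:
  c_1 = 7 = 7·13^0
  c_2 = 1 = 1·13^0
  c_3 = 6 = 6·13^0
  c_4 = 8 = 8·13^0
  c_5 = 12 = 12·13^0
  c_6 = 1 = 1·13^0
Factor λ_0 = (7, 1, 6, 8, 12, 1)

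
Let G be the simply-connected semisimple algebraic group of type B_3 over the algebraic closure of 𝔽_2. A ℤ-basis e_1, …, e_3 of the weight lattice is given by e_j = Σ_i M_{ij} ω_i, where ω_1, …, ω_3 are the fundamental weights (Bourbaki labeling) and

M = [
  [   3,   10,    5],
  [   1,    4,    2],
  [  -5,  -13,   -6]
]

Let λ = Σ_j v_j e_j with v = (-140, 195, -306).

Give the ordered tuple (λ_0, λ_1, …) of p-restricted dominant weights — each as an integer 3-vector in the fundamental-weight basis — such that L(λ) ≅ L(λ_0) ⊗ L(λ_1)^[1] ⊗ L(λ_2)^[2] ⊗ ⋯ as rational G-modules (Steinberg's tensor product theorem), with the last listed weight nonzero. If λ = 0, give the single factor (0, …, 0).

((0, 0, 1), (0, 0, 0), (0, 1, 0), (0, 1, 0), (0, 1, 0))

Change of basis e → ω: c = M·v where v = (-140, 195, -306):
  c_1 = 3*-140 + 10*195 + 5*-306 = 0
  c_2 = 1*-140 + 4*195 + 2*-306 = 28
  c_3 = -5*-140 + -13*195 + -6*-306 = 1
Writing each c_i in base p = 2:
  c_1 = 0
  c_2 = 28 = 0·2^0 + 0·2^1 + 1·2^2 + 1·2^3 + 1·2^4
  c_3 = 1 = 1·2^0
p-restricted factor λ_0 = (0, 0, 1)
p-restricted factor λ_1 = (0, 0, 0)
p-restricted factor λ_2 = (0, 1, 0)
p-restricted factor λ_3 = (0, 1, 0)
p-restricted factor λ_4 = (0, 1, 0)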